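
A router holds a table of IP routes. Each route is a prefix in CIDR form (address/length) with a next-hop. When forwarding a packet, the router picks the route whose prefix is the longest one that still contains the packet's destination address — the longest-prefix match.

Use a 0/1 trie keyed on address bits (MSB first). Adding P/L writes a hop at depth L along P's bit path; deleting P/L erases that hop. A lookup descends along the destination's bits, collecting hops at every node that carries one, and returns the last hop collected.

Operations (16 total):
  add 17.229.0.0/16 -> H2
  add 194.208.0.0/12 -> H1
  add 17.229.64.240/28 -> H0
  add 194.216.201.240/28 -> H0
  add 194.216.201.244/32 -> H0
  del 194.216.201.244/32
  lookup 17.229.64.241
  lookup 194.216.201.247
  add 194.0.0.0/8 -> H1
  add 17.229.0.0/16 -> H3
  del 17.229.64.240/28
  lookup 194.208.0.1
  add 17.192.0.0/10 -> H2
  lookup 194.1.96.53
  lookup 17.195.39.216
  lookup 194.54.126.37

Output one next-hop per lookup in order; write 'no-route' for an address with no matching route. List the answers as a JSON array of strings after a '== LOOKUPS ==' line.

Process each operation:
  add 17.229.0.0/16 -> H2 at depth 16
  add 194.208.0.0/12 -> H1 at depth 12
  add 17.229.64.240/28 -> H0 at depth 28
  add 194.216.201.240/28 -> H0 at depth 28
  add 194.216.201.244/32 -> H0 at depth 32
  - 194.216.201.244/32 clear@32
  ? 17.229.64.241  path d0:-→d1:-→d2:-→d3:-→d4:-→d5:-→d6:-→d7:-→d8:-→d9:-→d10:-→d11:-→d12:-→d13:-→d14:-→d15:-→d16:H2→d17:-→d18:-→d19:-→d20:-→d21:-→d22:-→d23:-→d24:-→d25:-→d26:-→d27:-→d28:H0  best=H0
  ? 194.216.201.247  path d0:-→d1:-→d2:-→d3:-→d4:-→d5:-→d6:-→d7:-→d8:-→d9:-→d10:-→d11:-→d12:H1→d13:-→d14:-→d15:-→d16:-→d17:-→d18:-→d19:-→d20:-→d21:-→d22:-→d23:-→d24:-→d25:-→d26:-→d27:-→d28:H0→d29:-→d30:-  best=H0
  add 194.0.0.0/8 -> H1 at depth 8
  add 17.229.0.0/16 -> H3 at depth 16
  - 17.229.64.240/28 clear@28
  ? 194.208.0.1  path d0:-→d1:-→d2:-→d3:-→d4:-→d5:-→d6:-→d7:-→d8:H1→d9:-→d10:-→d11:-→d12:H1  best=H1
  add 17.192.0.0/10 -> H2 at depth 10
  ? 194.1.96.53  path d0:-→d1:-→d2:-→d3:-→d4:-→d5:-→d6:-→d7:-→d8:H1  best=H1
  ? 17.195.39.216  path d0:-→d1:-→d2:-→d3:-→d4:-→d5:-→d6:-→d7:-→d8:-→d9:-→d10:H2  best=H2
  ? 194.54.126.37  path d0:-→d1:-→d2:-→d3:-→d4:-→d5:-→d6:-→d7:-→d8:H1  best=H1

== LOOKUPS ==
["H0","H0","H1","H1","H2","H1"]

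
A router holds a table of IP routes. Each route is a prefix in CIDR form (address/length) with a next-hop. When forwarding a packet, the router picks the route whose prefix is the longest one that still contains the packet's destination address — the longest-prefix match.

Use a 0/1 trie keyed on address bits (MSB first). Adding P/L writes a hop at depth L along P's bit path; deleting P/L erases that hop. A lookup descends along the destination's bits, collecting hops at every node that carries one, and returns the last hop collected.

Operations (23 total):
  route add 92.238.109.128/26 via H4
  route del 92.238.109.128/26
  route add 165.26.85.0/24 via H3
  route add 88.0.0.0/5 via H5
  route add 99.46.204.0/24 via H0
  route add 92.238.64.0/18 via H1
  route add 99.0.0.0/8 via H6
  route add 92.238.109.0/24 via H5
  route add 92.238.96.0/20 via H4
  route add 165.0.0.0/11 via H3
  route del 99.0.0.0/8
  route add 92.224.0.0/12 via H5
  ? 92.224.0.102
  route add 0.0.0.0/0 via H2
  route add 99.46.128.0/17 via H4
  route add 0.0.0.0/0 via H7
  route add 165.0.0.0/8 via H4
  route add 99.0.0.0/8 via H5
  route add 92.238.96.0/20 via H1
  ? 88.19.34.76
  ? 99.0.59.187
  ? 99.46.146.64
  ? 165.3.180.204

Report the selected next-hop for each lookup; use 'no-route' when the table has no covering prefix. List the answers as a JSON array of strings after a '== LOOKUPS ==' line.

Apply in order:
  + 92.238.109.128/26 (H4) depth=26
  - 92.238.109.128/26 clear@26
  + 165.26.85.0/24 (H3) depth=24
  + 88.0.0.0/5 (H5) depth=5
  + 99.46.204.0/24 (H0) depth=24
  + 92.238.64.0/18 (H1) depth=18
  + 99.0.0.0/8 (H6) depth=8
  + 92.238.109.0/24 (H5) depth=24
  + 92.238.96.0/20 (H4) depth=20
  + 165.0.0.0/11 (H3) depth=11
  - 99.0.0.0/8 clear@8
  + 92.224.0.0/12 (H5) depth=12
  ? 92.224.0.102  path d0:-→d1:-→d2:-→d3:-→d4:-→d5:H5→d6:-→d7:-→d8:-→d9:-→d10:-→d11:-→d12:H5  best=H5
  + 0.0.0.0/0 (H2) depth=0
  + 99.46.128.0/17 (H4) depth=17
  + 0.0.0.0/0 (H7) depth=0
  + 165.0.0.0/8 (H4) depth=8
  + 99.0.0.0/8 (H5) depth=8
  + 92.238.96.0/20 (H1) depth=20
  ? 88.19.34.76  path d0:H7→d1:-→d2:-→d3:-→d4:-→d5:H5  best=H5
  ? 99.0.59.187  path d0:H7→d1:-→d2:-→d3:-→d4:-→d5:-→d6:-→d7:-→d8:H5→d9:-→d10:-  best=H5
  ? 99.46.146.64  path d0:H7→d1:-→d2:-→d3:-→d4:-→d5:-→d6:-→d7:-→d8:H5→d9:-→d10:-→d11:-→d12:-→d13:-→d14:-→d15:-→d16:-→d17:H4  best=H4
  ? 165.3.180.204  path d0:H7→d1:-→d2:-→d3:-→d4:-→d5:-→d6:-→d7:-→d8:H4→d9:-→d10:-→d11:H3  best=H3

== LOOKUPS ==
["H5","H5","H5","H4","H3"]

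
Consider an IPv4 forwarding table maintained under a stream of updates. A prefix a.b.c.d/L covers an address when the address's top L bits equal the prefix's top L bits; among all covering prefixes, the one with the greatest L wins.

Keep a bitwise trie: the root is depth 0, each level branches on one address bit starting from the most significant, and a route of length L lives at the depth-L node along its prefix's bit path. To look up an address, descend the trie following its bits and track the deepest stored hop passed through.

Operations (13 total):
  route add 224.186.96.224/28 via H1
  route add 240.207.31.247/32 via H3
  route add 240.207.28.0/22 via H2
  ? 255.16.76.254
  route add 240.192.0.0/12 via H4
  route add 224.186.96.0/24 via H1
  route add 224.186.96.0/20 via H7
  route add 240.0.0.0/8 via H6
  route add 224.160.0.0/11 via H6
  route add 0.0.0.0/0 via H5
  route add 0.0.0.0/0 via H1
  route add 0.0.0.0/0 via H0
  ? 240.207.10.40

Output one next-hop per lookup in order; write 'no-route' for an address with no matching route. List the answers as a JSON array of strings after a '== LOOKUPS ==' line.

Trace:
  + 224.186.96.224/28 (H1) depth=28
  + 240.207.31.247/32 (H3) depth=32
  + 240.207.28.0/22 (H2) depth=22
  Q 255.16.76.254: descend 1111 ; hops seen [∅] ; pick no-route
  + 240.192.0.0/12 (H4) depth=12
  + 224.186.96.0/24 (H1) depth=24
  + 224.186.96.0/20 (H7) depth=20
  + 240.0.0.0/8 (H6) depth=8
  + 224.160.0.0/11 (H6) depth=11
  + 0.0.0.0/0 (H5) depth=0
  + 0.0.0.0/0 (H1) depth=0
  + 0.0.0.0/0 (H0) depth=0
  Q 240.207.10.40: descend 1111000011001111000 ; hops seen [H0,H6,H4] ; pick H4

== LOOKUPS ==
["no-route","H4"]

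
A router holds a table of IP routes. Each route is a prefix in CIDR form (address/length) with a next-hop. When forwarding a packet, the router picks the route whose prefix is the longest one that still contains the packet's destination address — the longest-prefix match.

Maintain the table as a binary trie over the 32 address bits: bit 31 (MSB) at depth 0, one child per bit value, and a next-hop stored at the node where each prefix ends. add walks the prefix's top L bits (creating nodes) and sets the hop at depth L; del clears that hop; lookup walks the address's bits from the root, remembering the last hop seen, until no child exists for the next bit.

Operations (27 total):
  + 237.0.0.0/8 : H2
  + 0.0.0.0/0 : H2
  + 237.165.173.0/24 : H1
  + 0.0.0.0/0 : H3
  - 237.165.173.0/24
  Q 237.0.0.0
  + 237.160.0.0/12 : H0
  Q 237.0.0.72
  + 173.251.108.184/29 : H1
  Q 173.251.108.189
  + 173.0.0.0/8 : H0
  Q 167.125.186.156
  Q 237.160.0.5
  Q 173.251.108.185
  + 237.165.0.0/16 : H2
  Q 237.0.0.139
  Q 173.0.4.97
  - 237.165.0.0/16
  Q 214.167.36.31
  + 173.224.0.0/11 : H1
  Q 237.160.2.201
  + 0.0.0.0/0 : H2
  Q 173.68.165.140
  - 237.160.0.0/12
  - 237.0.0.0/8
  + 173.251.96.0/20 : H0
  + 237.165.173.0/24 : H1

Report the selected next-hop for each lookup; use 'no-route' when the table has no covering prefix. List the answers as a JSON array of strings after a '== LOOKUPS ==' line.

Apply in order:
  + 237.0.0.0/8 (H2) depth=8
  + 0.0.0.0/0 (H2) depth=0
  + 237.165.173.0/24 (H1) depth=24
  + 0.0.0.0/0 (H3) depth=0
  del 237.165.173.0/24 (clear depth 24)
  ? 237.0.0.0  path d0:H3→d1:-→d2:-→d3:-→d4:-→d5:-→d6:-→d7:-→d8:H2  best=H2
  + 237.160.0.0/12 (H0) depth=12
  ? 237.0.0.72  path d0:H3→d1:-→d2:-→d3:-→d4:-→d5:-→d6:-→d7:-→d8:H2  best=H2
  + 173.251.108.184/29 (H1) depth=29
  ? 173.251.108.189  path d0:H3→d1:-→d2:-→d3:-→d4:-→d5:-→d6:-→d7:-→d8:-→d9:-→d10:-→d11:-→d12:-→d13:-→d14:-→d15:-→d16:-→d17:-→d18:-→d19:-→d20:-→d21:-→d22:-→d23:-→d24:-→d25:-→d26:-→d27:-→d28:-→d29:H1  best=H1
  + 173.0.0.0/8 (H0) depth=8
  ? 167.125.186.156  path d0:H3→d1:-→d2:-→d3:-→d4:-  best=H3
  ? 237.160.0.5  path d0:H3→d1:-→d2:-→d3:-→d4:-→d5:-→d6:-→d7:-→d8:H2→d9:-→d10:-→d11:-→d12:H0→d13:-  best=H0
  ? 173.251.108.185  path d0:H3→d1:-→d2:-→d3:-→d4:-→d5:-→d6:-→d7:-→d8:H0→d9:-→d10:-→d11:-→d12:-→d13:-→d14:-→d15:-→d16:-→d17:-→d18:-→d19:-→d20:-→d21:-→d22:-→d23:-→d24:-→d25:-→d26:-→d27:-→d28:-→d29:H1  best=H1
  + 237.165.0.0/16 (H2) depth=16
  ? 237.0.0.139  path d0:H3→d1:-→d2:-→d3:-→d4:-→d5:-→d6:-→d7:-→d8:H2  best=H2
  ? 173.0.4.97  path d0:H3→d1:-→d2:-→d3:-→d4:-→d5:-→d6:-→d7:-→d8:H0  best=H0
  del 237.165.0.0/16 (clear depth 16)
  ? 214.167.36.31  path d0:H3→d1:-→d2:-  best=H3
  + 173.224.0.0/11 (H1) depth=11
  ? 237.160.2.201  path d0:H3→d1:-→d2:-→d3:-→d4:-→d5:-→d6:-→d7:-→d8:H2→d9:-→d10:-→d11:-→d12:H0→d13:-  best=H0
  + 0.0.0.0/0 (H2) depth=0
  ? 173.68.165.140  path d0:H2→d1:-→d2:-→d3:-→d4:-→d5:-→d6:-→d7:-→d8:H0  best=H0
  del 237.160.0.0/12 (clear depth 12)
  del 237.0.0.0/8 (clear depth 8)
  + 173.251.96.0/20 (H0) depth=20
  + 237.165.173.0/24 (H1) depth=24

== LOOKUPS ==
["H2","H2","H1","H3","H0","H1","H2","H0","H3","H0","H0"]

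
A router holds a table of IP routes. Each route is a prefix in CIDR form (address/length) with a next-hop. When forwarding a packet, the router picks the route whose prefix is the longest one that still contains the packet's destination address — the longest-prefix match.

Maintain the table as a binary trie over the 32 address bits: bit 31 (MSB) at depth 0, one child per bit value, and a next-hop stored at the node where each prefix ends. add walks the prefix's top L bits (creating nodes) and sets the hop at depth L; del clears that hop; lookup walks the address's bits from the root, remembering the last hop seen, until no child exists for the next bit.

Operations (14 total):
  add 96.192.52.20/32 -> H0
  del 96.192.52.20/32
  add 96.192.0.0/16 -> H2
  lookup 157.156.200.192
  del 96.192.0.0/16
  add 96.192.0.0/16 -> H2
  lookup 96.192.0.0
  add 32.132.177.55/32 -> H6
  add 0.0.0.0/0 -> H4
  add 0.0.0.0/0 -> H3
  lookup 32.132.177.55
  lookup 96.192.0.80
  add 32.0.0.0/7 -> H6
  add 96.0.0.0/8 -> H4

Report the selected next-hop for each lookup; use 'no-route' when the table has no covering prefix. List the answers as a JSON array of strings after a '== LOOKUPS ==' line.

Apply in order:
  add 96.192.52.20/32 -> H0 at depth 32
  del 96.192.52.20/32 (clear depth 32)
  add 96.192.0.0/16 -> H2 at depth 16
  lookup 157.156.200.192: bits ε walk d0:- -> no-route
  del 96.192.0.0/16 (clear depth 16)
  add 96.192.0.0/16 -> H2 at depth 16
  lookup 96.192.0.0: bits 011000001100000000 walk d0:-→d1:-→d2:-→d3:-→d4:-→d5:-→d6:-→d7:-→d8:-→d9:-→d10:-→d11:-→d12:-→d13:-→d14:-→d15:-→d16:H2→d17:-→d18:- -> H2
  add 32.132.177.55/32 -> H6 at depth 32
  add 0.0.0.0/0 -> H4 at depth 0
  add 0.0.0.0/0 -> H3 at depth 0
  lookup 32.132.177.55: bits 00100000100001001011000100110111 walk d0:H3→d1:-→d2:-→d3:-→d4:-→d5:-→d6:-→d7:-→d8:-→d9:-→d10:-→d11:-→d12:-→d13:-→d14:-→d15:-→d16:-→d17:-→d18:-→d19:-→d20:-→d21:-→d22:-→d23:-→d24:-→d25:-→d26:-→d27:-→d28:-→d29:-→d30:-→d31:-→d32:H6 -> H6
  lookup 96.192.0.80: bits 011000001100000000 walk d0:H3→d1:-→d2:-→d3:-→d4:-→d5:-→d6:-→d7:-→d8:-→d9:-→d10:-→d11:-→d12:-→d13:-→d14:-→d15:-→d16:H2→d17:-→d18:- -> H2
  add 32.0.0.0/7 -> H6 at depth 7
  add 96.0.0.0/8 -> H4 at depth 8

== LOOKUPS ==
["no-route","H2","H6","H2"]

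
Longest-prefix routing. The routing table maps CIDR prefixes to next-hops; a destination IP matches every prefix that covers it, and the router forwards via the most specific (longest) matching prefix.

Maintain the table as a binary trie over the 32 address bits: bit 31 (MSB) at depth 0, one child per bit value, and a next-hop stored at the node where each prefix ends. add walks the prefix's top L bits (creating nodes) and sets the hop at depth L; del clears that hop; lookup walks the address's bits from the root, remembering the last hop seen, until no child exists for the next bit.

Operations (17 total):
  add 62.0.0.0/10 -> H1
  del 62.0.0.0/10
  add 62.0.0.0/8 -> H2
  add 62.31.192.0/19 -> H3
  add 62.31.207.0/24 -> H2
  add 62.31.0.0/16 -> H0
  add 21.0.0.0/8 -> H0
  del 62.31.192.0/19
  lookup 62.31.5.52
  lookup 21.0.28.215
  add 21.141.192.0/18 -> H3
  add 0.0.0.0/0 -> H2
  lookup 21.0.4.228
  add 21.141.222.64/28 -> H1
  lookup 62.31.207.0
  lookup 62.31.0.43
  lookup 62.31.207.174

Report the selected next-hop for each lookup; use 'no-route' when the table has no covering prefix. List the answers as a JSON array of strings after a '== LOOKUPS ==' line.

Process each operation:
  + 62.0.0.0/10 (H1) depth=10
  - 62.0.0.0/10 clear@10
  + 62.0.0.0/8 (H2) depth=8
  + 62.31.192.0/19 (H3) depth=19
  + 62.31.207.0/24 (H2) depth=24
  + 62.31.0.0/16 (H0) depth=16
  + 21.0.0.0/8 (H0) depth=8
  - 62.31.192.0/19 clear@19
  lookup 62.31.5.52: bits 0011111000011111 walk d0:-→d1:-→d2:-→d3:-→d4:-→d5:-→d6:-→d7:-→d8:H2→d9:-→d10:-→d11:-→d12:-→d13:-→d14:-→d15:-→d16:H0 -> H0
  lookup 21.0.28.215: bits 00010101 walk d0:-→d1:-→d2:-→d3:-→d4:-→d5:-→d6:-→d7:-→d8:H0 -> H0
  + 21.141.192.0/18 (H3) depth=18
  + 0.0.0.0/0 (H2) depth=0
  lookup 21.0.4.228: bits 00010101 walk d0:H2→d1:-→d2:-→d3:-→d4:-→d5:-→d6:-→d7:-→d8:H0 -> H0
  + 21.141.222.64/28 (H1) depth=28
  lookup 62.31.207.0: bits 001111100001111111001111 walk d0:H2→d1:-→d2:-→d3:-→d4:-→d5:-→d6:-→d7:-→d8:H2→d9:-→d10:-→d11:-→d12:-→d13:-→d14:-→d15:-→d16:H0→d17:-→d18:-→d19:-→d20:-→d21:-→d22:-→d23:-→d24:H2 -> H2
  lookup 62.31.0.43: bits 0011111000011111 walk d0:H2→d1:-→d2:-→d3:-→d4:-→d5:-→d6:-→d7:-→d8:H2→d9:-→d10:-→d11:-→d12:-→d13:-→d14:-→d15:-→d16:H0 -> H0
  lookup 62.31.207.174: bits 001111100001111111001111 walk d0:H2→d1:-→d2:-→d3:-→d4:-→d5:-→d6:-→d7:-→d8:H2→d9:-→d10:-→d11:-→d12:-→d13:-→d14:-→d15:-→d16:H0→d17:-→d18:-→d19:-→d20:-→d21:-→d22:-→d23:-→d24:H2 -> H2

== LOOKUPS ==
["H0","H0","H0","H2","H0","H2"]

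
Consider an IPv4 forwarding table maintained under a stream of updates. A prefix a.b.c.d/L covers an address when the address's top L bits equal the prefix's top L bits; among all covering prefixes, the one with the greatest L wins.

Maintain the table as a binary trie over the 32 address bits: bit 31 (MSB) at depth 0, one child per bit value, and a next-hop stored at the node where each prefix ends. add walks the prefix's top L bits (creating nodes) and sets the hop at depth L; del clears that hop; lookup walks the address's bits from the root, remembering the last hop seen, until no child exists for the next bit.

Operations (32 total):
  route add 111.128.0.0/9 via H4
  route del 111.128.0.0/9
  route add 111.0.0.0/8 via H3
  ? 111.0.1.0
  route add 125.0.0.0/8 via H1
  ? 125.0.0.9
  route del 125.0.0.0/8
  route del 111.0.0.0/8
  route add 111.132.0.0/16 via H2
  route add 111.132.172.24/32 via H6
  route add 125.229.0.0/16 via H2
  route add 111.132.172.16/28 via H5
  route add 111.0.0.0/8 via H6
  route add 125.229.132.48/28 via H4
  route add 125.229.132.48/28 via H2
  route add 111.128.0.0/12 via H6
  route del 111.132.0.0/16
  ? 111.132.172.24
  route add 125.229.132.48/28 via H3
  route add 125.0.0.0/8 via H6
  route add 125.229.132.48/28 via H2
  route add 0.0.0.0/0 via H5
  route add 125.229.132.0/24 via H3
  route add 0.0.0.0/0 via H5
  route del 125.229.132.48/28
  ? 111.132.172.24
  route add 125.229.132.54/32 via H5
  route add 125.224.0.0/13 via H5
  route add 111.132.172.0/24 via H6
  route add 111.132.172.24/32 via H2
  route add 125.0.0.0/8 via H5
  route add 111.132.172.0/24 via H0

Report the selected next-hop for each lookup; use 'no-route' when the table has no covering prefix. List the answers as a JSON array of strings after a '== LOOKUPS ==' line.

Apply in order:
  + 111.128.0.0/9 (H4) depth=9
  del 111.128.0.0/9 (clear depth 9)
  + 111.0.0.0/8 (H3) depth=8
  lookup 111.0.1.0: bits 01101111 walk d0:-→d1:-→d2:-→d3:-→d4:-→d5:-→d6:-→d7:-→d8:H3 -> H3
  + 125.0.0.0/8 (H1) depth=8
  lookup 125.0.0.9: bits 01111101 walk d0:-→d1:-→d2:-→d3:-→d4:-→d5:-→d6:-→d7:-→d8:H1 -> H1
  del 125.0.0.0/8 (clear depth 8)
  del 111.0.0.0/8 (clear depth 8)
  + 111.132.0.0/16 (H2) depth=16
  + 111.132.172.24/32 (H6) depth=32
  + 125.229.0.0/16 (H2) depth=16
  + 111.132.172.16/28 (H5) depth=28
  + 111.0.0.0/8 (H6) depth=8
  + 125.229.132.48/28 (H4) depth=28
  + 125.229.132.48/28 (H2) depth=28
  + 111.128.0.0/12 (H6) depth=12
  del 111.132.0.0/16 (clear depth 16)
  lookup 111.132.172.24: bits 01101111100001001010110000011000 walk d0:-→d1:-→d2:-→d3:-→d4:-→d5:-→d6:-→d7:-→d8:H6→d9:-→d10:-→d11:-→d12:H6→d13:-→d14:-→d15:-→d16:-→d17:-→d18:-→d19:-→d20:-→d21:-→d22:-→d23:-→d24:-→d25:-→d26:-→d27:-→d28:H5→d29:-→d30:-→d31:-→d32:H6 -> H6
  + 125.229.132.48/28 (H3) depth=28
  + 125.0.0.0/8 (H6) depth=8
  + 125.229.132.48/28 (H2) depth=28
  + 0.0.0.0/0 (H5) depth=0
  + 125.229.132.0/24 (H3) depth=24
  + 0.0.0.0/0 (H5) depth=0
  del 125.229.132.48/28 (clear depth 28)
  lookup 111.132.172.24: bits 01101111100001001010110000011000 walk d0:H5→d1:-→d2:-→d3:-→d4:-→d5:-→d6:-→d7:-→d8:H6→d9:-→d10:-→d11:-→d12:H6→d13:-→d14:-→d15:-→d16:-→d17:-→d18:-→d19:-→d20:-→d21:-→d22:-→d23:-→d24:-→d25:-→d26:-→d27:-→d28:H5→d29:-→d30:-→d31:-→d32:H6 -> H6
  + 125.229.132.54/32 (H5) depth=32
  + 125.224.0.0/13 (H5) depth=13
  + 111.132.172.0/24 (H6) depth=24
  + 111.132.172.24/32 (H2) depth=32
  + 125.0.0.0/8 (H5) depth=8
  + 111.132.172.0/24 (H0) depth=24

== LOOKUPS ==
["H3","H1","H6","H6"]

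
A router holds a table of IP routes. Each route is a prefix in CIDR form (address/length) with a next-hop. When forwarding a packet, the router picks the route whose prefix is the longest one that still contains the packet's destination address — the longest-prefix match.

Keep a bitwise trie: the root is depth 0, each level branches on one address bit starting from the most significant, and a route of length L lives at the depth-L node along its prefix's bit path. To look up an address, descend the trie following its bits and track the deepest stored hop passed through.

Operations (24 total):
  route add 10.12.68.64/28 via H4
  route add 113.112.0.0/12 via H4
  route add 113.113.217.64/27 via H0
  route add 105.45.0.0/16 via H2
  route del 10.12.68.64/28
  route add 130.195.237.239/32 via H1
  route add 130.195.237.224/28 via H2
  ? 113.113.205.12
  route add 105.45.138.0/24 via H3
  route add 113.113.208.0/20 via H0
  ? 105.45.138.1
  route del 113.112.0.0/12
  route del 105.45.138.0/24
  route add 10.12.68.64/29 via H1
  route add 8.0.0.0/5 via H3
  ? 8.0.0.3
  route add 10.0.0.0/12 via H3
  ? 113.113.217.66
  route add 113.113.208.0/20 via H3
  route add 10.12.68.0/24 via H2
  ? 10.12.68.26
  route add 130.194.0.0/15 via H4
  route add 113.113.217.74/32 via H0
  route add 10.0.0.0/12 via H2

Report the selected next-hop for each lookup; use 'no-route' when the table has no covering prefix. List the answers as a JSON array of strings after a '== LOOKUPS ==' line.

Trace:
  + 10.12.68.64/28 (H4) depth=28
  + 113.112.0.0/12 (H4) depth=12
  + 113.113.217.64/27 (H0) depth=27
  + 105.45.0.0/16 (H2) depth=16
  del 10.12.68.64/28 (clear depth 28)
  + 130.195.237.239/32 (H1) depth=32
  + 130.195.237.224/28 (H2) depth=28
  Q 113.113.205.12: descend 0111000101110001110 ; hops seen [H4] ; pick H4
  + 105.45.138.0/24 (H3) depth=24
  + 113.113.208.0/20 (H0) depth=20
  Q 105.45.138.1: descend 011010010010110110001010 ; hops seen [H2,H3] ; pick H3
  del 113.112.0.0/12 (clear depth 12)
  del 105.45.138.0/24 (clear depth 24)
  + 10.12.68.64/29 (H1) depth=29
  + 8.0.0.0/5 (H3) depth=5
  Q 8.0.0.3: descend 000010 ; hops seen [H3] ; pick H3
  + 10.0.0.0/12 (H3) depth=12
  Q 113.113.217.66: descend 011100010111000111011001010 ; hops seen [H0,H0] ; pick H0
  + 113.113.208.0/20 (H3) depth=20
  + 10.12.68.0/24 (H2) depth=24
  Q 10.12.68.26: descend 0000101000001100010001000 ; hops seen [H3,H3,H2] ; pick H2
  + 130.194.0.0/15 (H4) depth=15
  + 113.113.217.74/32 (H0) depth=32
  + 10.0.0.0/12 (H2) depth=12

== LOOKUPS ==
["H4","H3","H3","H0","H2"]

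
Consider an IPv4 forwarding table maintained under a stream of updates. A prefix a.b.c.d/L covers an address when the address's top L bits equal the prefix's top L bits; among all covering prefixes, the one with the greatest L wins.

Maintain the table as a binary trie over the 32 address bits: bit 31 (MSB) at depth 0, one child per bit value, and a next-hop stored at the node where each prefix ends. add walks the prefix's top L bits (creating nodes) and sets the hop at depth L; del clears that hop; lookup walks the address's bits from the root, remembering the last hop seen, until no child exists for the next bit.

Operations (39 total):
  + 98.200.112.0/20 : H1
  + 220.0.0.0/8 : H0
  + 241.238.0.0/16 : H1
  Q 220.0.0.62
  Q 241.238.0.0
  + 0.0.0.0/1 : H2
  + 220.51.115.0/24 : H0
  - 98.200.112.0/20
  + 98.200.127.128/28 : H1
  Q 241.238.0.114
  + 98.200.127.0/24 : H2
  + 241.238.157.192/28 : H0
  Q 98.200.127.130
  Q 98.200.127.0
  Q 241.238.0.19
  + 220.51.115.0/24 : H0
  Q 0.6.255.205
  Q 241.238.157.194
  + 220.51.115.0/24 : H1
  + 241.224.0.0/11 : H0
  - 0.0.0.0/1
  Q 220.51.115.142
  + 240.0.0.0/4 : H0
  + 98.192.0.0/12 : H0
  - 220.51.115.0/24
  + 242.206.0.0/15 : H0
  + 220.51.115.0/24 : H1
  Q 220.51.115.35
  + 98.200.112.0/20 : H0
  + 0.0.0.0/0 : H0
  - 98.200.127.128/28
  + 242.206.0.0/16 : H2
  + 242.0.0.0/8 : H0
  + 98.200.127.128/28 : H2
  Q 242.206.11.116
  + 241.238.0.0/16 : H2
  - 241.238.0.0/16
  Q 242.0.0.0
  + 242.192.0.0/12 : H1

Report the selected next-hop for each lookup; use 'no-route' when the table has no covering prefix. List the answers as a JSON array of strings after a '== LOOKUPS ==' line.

Process each operation:
  add 98.200.112.0/20 -> H1 at depth 20
  add 220.0.0.0/8 -> H0 at depth 8
  add 241.238.0.0/16 -> H1 at depth 16
  Q 220.0.0.62: descend 11011100 ; hops seen [H0] ; pick H0
  Q 241.238.0.0: descend 1111000111101110 ; hops seen [H1] ; pick H1
  add 0.0.0.0/1 -> H2 at depth 1
  add 220.51.115.0/24 -> H0 at depth 24
  del 98.200.112.0/20 (clear depth 20)
  add 98.200.127.128/28 -> H1 at depth 28
  Q 241.238.0.114: descend 1111000111101110 ; hops seen [H1] ; pick H1
  add 98.200.127.0/24 -> H2 at depth 24
  add 241.238.157.192/28 -> H0 at depth 28
  Q 98.200.127.130: descend 0110001011001000011111111000 ; hops seen [H2,H2,H1] ; pick H1
  Q 98.200.127.0: descend 011000101100100001111111 ; hops seen [H2,H2] ; pick H2
  Q 241.238.0.19: descend 1111000111101110 ; hops seen [H1] ; pick H1
  add 220.51.115.0/24 -> H0 at depth 24
  Q 0.6.255.205: descend 0 ; hops seen [H2] ; pick H2
  Q 241.238.157.194: descend 1111000111101110100111011100 ; hops seen [H1,H0] ; pick H0
  add 220.51.115.0/24 -> H1 at depth 24
  add 241.224.0.0/11 -> H0 at depth 11
  del 0.0.0.0/1 (clear depth 1)
  Q 220.51.115.142: descend 110111000011001101110011 ; hops seen [H0,H1] ; pick H1
  add 240.0.0.0/4 -> H0 at depth 4
  add 98.192.0.0/12 -> H0 at depth 12
  del 220.51.115.0/24 (clear depth 24)
  add 242.206.0.0/15 -> H0 at depth 15
  add 220.51.115.0/24 -> H1 at depth 24
  Q 220.51.115.35: descend 110111000011001101110011 ; hops seen [H0,H1] ; pick H1
  add 98.200.112.0/20 -> H0 at depth 20
  add 0.0.0.0/0 -> H0 at depth 0
  del 98.200.127.128/28 (clear depth 28)
  add 242.206.0.0/16 -> H2 at depth 16
  add 242.0.0.0/8 -> H0 at depth 8
  add 98.200.127.128/28 -> H2 at depth 28
  Q 242.206.11.116: descend 1111001011001110 ; hops seen [H0,H0,H0,H0,H2] ; pick H2
  add 241.238.0.0/16 -> H2 at depth 16
  del 241.238.0.0/16 (clear depth 16)
  Q 242.0.0.0: descend 11110010 ; hops seen [H0,H0,H0] ; pick H0
  add 242.192.0.0/12 -> H1 at depth 12

== LOOKUPS ==
["H0","H1","H1","H1","H2","H1","H2","H0","H1","H1","H2","H0"]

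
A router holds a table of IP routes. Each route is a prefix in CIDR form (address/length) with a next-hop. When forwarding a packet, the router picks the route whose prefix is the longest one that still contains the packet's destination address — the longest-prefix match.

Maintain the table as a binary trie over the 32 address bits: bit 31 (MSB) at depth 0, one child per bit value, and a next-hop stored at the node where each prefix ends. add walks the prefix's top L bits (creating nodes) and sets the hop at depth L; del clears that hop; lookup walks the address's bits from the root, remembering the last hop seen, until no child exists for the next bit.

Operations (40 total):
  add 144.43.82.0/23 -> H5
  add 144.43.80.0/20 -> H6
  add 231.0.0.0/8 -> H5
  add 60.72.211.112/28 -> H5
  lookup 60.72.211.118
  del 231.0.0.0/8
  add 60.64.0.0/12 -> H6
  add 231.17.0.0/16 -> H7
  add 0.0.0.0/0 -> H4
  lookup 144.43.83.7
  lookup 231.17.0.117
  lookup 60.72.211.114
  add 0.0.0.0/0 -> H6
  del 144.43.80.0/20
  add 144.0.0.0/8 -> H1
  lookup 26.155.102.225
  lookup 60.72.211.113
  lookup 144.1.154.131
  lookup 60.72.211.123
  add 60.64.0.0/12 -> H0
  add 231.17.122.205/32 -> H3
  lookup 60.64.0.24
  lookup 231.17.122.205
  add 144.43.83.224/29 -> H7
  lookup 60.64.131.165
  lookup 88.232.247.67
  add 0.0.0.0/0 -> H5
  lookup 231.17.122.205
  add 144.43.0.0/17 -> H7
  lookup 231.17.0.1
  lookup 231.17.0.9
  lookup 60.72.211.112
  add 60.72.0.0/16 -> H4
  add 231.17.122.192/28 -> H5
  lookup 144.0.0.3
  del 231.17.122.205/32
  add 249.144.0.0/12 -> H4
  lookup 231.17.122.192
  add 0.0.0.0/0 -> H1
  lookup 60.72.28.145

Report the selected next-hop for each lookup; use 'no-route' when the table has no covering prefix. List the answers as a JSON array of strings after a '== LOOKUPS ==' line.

Trace:
  add 144.43.82.0/23 -> H5 at depth 23
  add 144.43.80.0/20 -> H6 at depth 20
  add 231.0.0.0/8 -> H5 at depth 8
  add 60.72.211.112/28 -> H5 at depth 28
  ? 60.72.211.118  path d0:-→d1:-→d2:-→d3:-→d4:-→d5:-→d6:-→d7:-→d8:-→d9:-→d10:-→d11:-→d12:-→d13:-→d14:-→d15:-→d16:-→d17:-→d18:-→d19:-→d20:-→d21:-→d22:-→d23:-→d24:-→d25:-→d26:-→d27:-→d28:H5  best=H5
  - 231.0.0.0/8 clear@8
  add 60.64.0.0/12 -> H6 at depth 12
  add 231.17.0.0/16 -> H7 at depth 16
  add 0.0.0.0/0 -> H4 at depth 0
  ? 144.43.83.7  path d0:H4→d1:-→d2:-→d3:-→d4:-→d5:-→d6:-→d7:-→d8:-→d9:-→d10:-→d11:-→d12:-→d13:-→d14:-→d15:-→d16:-→d17:-→d18:-→d19:-→d20:H6→d21:-→d22:-→d23:H5  best=H5
  ? 231.17.0.117  path d0:H4→d1:-→d2:-→d3:-→d4:-→d5:-→d6:-→d7:-→d8:-→d9:-→d10:-→d11:-→d12:-→d13:-→d14:-→d15:-→d16:H7  best=H7
  ? 60.72.211.114  path d0:H4→d1:-→d2:-→d3:-→d4:-→d5:-→d6:-→d7:-→d8:-→d9:-→d10:-→d11:-→d12:H6→d13:-→d14:-→d15:-→d16:-→d17:-→d18:-→d19:-→d20:-→d21:-→d22:-→d23:-→d24:-→d25:-→d26:-→d27:-→d28:H5  best=H5
  add 0.0.0.0/0 -> H6 at depth 0
  - 144.43.80.0/20 clear@20
  add 144.0.0.0/8 -> H1 at depth 8
  ? 26.155.102.225  path d0:H6→d1:-→d2:-  best=H6
  ? 60.72.211.113  path d0:H6→d1:-→d2:-→d3:-→d4:-→d5:-→d6:-→d7:-→d8:-→d9:-→d10:-→d11:-→d12:H6→d13:-→d14:-→d15:-→d16:-→d17:-→d18:-→d19:-→d20:-→d21:-→d22:-→d23:-→d24:-→d25:-→d26:-→d27:-→d28:H5  best=H5
  ? 144.1.154.131  path d0:H6→d1:-→d2:-→d3:-→d4:-→d5:-→d6:-→d7:-→d8:H1→d9:-→d10:-  best=H1
  ? 60.72.211.123  path d0:H6→d1:-→d2:-→d3:-→d4:-→d5:-→d6:-→d7:-→d8:-→d9:-→d10:-→d11:-→d12:H6→d13:-→d14:-→d15:-→d16:-→d17:-→d18:-→d19:-→d20:-→d21:-→d22:-→d23:-→d24:-→d25:-→d26:-→d27:-→d28:H5  best=H5
  add 60.64.0.0/12 -> H0 at depth 12
  add 231.17.122.205/32 -> H3 at depth 32
  ? 60.64.0.24  path d0:H6→d1:-→d2:-→d3:-→d4:-→d5:-→d6:-→d7:-→d8:-→d9:-→d10:-→d11:-→d12:H0  best=H0
  ? 231.17.122.205  path d0:H6→d1:-→d2:-→d3:-→d4:-→d5:-→d6:-→d7:-→d8:-→d9:-→d10:-→d11:-→d12:-→d13:-→d14:-→d15:-→d16:H7→d17:-→d18:-→d19:-→d20:-→d21:-→d22:-→d23:-→d24:-→d25:-→d26:-→d27:-→d28:-→d29:-→d30:-→d31:-→d32:H3  best=H3
  add 144.43.83.224/29 -> H7 at depth 29
  ? 60.64.131.165  path d0:H6→d1:-→d2:-→d3:-→d4:-→d5:-→d6:-→d7:-→d8:-→d9:-→d10:-→d11:-→d12:H0  best=H0
  ? 88.232.247.67  path d0:H6→d1:-  best=H6
  add 0.0.0.0/0 -> H5 at depth 0
  ? 231.17.122.205  path d0:H5→d1:-→d2:-→d3:-→d4:-→d5:-→d6:-→d7:-→d8:-→d9:-→d10:-→d11:-→d12:-→d13:-→d14:-→d15:-→d16:H7→d17:-→d18:-→d19:-→d20:-→d21:-→d22:-→d23:-→d24:-→d25:-→d26:-→d27:-→d28:-→d29:-→d30:-→d31:-→d32:H3  best=H3
  add 144.43.0.0/17 -> H7 at depth 17
  ? 231.17.0.1  path d0:H5→d1:-→d2:-→d3:-→d4:-→d5:-→d6:-→d7:-→d8:-→d9:-→d10:-→d11:-→d12:-→d13:-→d14:-→d15:-→d16:H7→d17:-  best=H7
  ? 231.17.0.9  path d0:H5→d1:-→d2:-→d3:-→d4:-→d5:-→d6:-→d7:-→d8:-→d9:-→d10:-→d11:-→d12:-→d13:-→d14:-→d15:-→d16:H7→d17:-  best=H7
  ? 60.72.211.112  path d0:H5→d1:-→d2:-→d3:-→d4:-→d5:-→d6:-→d7:-→d8:-→d9:-→d10:-→d11:-→d12:H0→d13:-→d14:-→d15:-→d16:-→d17:-→d18:-→d19:-→d20:-→d21:-→d22:-→d23:-→d24:-→d25:-→d26:-→d27:-→d28:H5  best=H5
  add 60.72.0.0/16 -> H4 at depth 16
  add 231.17.122.192/28 -> H5 at depth 28
  ? 144.0.0.3  path d0:H5→d1:-→d2:-→d3:-→d4:-→d5:-→d6:-→d7:-→d8:H1→d9:-→d10:-  best=H1
  - 231.17.122.205/32 clear@32
  add 249.144.0.0/12 -> H4 at depth 12
  ? 231.17.122.192  path d0:H5→d1:-→d2:-→d3:-→d4:-→d5:-→d6:-→d7:-→d8:-→d9:-→d10:-→d11:-→d12:-→d13:-→d14:-→d15:-→d16:H7→d17:-→d18:-→d19:-→d20:-→d21:-→d22:-→d23:-→d24:-→d25:-→d26:-→d27:-→d28:H5  best=H5
  add 0.0.0.0/0 -> H1 at depth 0
  ? 60.72.28.145  path d0:H1→d1:-→d2:-→d3:-→d4:-→d5:-→d6:-→d7:-→d8:-→d9:-→d10:-→d11:-→d12:H0→d13:-→d14:-→d15:-→d16:H4  best=H4

== LOOKUPS ==
["H5","H5","H7","H5","H6","H5","H1","H5","H0","H3","H0","H6","H3","H7","H7","H5","H1","H5","H4"]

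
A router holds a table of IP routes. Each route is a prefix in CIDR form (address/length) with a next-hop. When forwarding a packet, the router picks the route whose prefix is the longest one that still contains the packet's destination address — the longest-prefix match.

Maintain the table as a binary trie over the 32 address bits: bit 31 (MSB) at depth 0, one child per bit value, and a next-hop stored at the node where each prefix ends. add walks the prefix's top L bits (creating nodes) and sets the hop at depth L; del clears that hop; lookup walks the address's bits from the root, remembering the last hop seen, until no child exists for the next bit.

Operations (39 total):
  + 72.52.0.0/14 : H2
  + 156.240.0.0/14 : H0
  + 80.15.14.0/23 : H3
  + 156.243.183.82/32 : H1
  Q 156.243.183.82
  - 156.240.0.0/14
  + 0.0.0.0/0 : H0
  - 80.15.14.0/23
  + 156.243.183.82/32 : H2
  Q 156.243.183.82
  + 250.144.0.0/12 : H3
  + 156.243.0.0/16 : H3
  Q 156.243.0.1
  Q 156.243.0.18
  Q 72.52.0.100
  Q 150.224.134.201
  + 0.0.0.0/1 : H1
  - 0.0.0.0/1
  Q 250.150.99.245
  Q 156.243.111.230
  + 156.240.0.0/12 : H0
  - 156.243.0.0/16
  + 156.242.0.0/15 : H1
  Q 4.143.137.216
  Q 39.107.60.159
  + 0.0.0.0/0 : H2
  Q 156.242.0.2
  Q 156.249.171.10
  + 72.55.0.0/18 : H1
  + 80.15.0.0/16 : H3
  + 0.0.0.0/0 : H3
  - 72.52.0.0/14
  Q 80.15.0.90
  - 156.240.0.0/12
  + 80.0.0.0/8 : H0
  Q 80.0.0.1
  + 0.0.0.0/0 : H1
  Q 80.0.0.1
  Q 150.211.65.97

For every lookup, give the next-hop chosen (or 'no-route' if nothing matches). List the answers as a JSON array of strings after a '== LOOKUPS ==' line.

Trace:
  + 72.52.0.0/14 (H2) depth=14
  + 156.240.0.0/14 (H0) depth=14
  + 80.15.14.0/23 (H3) depth=23
  + 156.243.183.82/32 (H1) depth=32
  ? 156.243.183.82  path d0:-→d1:-→d2:-→d3:-→d4:-→d5:-→d6:-→d7:-→d8:-→d9:-→d10:-→d11:-→d12:-→d13:-→d14:H0→d15:-→d16:-→d17:-→d18:-→d19:-→d20:-→d21:-→d22:-→d23:-→d24:-→d25:-→d26:-→d27:-→d28:-→d29:-→d30:-→d31:-→d32:H1  best=H1
  del 156.240.0.0/14 (clear depth 14)
  + 0.0.0.0/0 (H0) depth=0
  del 80.15.14.0/23 (clear depth 23)
  + 156.243.183.82/32 (H2) depth=32
  ? 156.243.183.82  path d0:H0→d1:-→d2:-→d3:-→d4:-→d5:-→d6:-→d7:-→d8:-→d9:-→d10:-→d11:-→d12:-→d13:-→d14:-→d15:-→d16:-→d17:-→d18:-→d19:-→d20:-→d21:-→d22:-→d23:-→d24:-→d25:-→d26:-→d27:-→d28:-→d29:-→d30:-→d31:-→d32:H2  best=H2
  + 250.144.0.0/12 (H3) depth=12
  + 156.243.0.0/16 (H3) depth=16
  ? 156.243.0.1  path d0:H0→d1:-→d2:-→d3:-→d4:-→d5:-→d6:-→d7:-→d8:-→d9:-→d10:-→d11:-→d12:-→d13:-→d14:-→d15:-→d16:H3  best=H3
  ? 156.243.0.18  path d0:H0→d1:-→d2:-→d3:-→d4:-→d5:-→d6:-→d7:-→d8:-→d9:-→d10:-→d11:-→d12:-→d13:-→d14:-→d15:-→d16:H3  best=H3
  ? 72.52.0.100  path d0:H0→d1:-→d2:-→d3:-→d4:-→d5:-→d6:-→d7:-→d8:-→d9:-→d10:-→d11:-→d12:-→d13:-→d14:H2  best=H2
  ? 150.224.134.201  path d0:H0→d1:-→d2:-→d3:-→d4:-  best=H0
  + 0.0.0.0/1 (H1) depth=1
  del 0.0.0.0/1 (clear depth 1)
  ? 250.150.99.245  path d0:H0→d1:-→d2:-→d3:-→d4:-→d5:-→d6:-→d7:-→d8:-→d9:-→d10:-→d11:-→d12:H3  best=H3
  ? 156.243.111.230  path d0:H0→d1:-→d2:-→d3:-→d4:-→d5:-→d6:-→d7:-→d8:-→d9:-→d10:-→d11:-→d12:-→d13:-→d14:-→d15:-→d16:H3  best=H3
  + 156.240.0.0/12 (H0) depth=12
  del 156.243.0.0/16 (clear depth 16)
  + 156.242.0.0/15 (H1) depth=15
  ? 4.143.137.216  path d0:H0→d1:-  best=H0
  ? 39.107.60.159  path d0:H0→d1:-  best=H0
  + 0.0.0.0/0 (H2) depth=0
  ? 156.242.0.2  path d0:H2→d1:-→d2:-→d3:-→d4:-→d5:-→d6:-→d7:-→d8:-→d9:-→d10:-→d11:-→d12:H0→d13:-→d14:-→d15:H1  best=H1
  ? 156.249.171.10  path d0:H2→d1:-→d2:-→d3:-→d4:-→d5:-→d6:-→d7:-→d8:-→d9:-→d10:-→d11:-→d12:H0  best=H0
  + 72.55.0.0/18 (H1) depth=18
  + 80.15.0.0/16 (H3) depth=16
  + 0.0.0.0/0 (H3) depth=0
  del 72.52.0.0/14 (clear depth 14)
  ? 80.15.0.90  path d0:H3→d1:-→d2:-→d3:-→d4:-→d5:-→d6:-→d7:-→d8:-→d9:-→d10:-→d11:-→d12:-→d13:-→d14:-→d15:-→d16:H3→d17:-→d18:-→d19:-→d20:-  best=H3
  del 156.240.0.0/12 (clear depth 12)
  + 80.0.0.0/8 (H0) depth=8
  ? 80.0.0.1  path d0:H3→d1:-→d2:-→d3:-→d4:-→d5:-→d6:-→d7:-→d8:H0→d9:-→d10:-→d11:-→d12:-  best=H0
  + 0.0.0.0/0 (H1) depth=0
  ? 80.0.0.1  path d0:H1→d1:-→d2:-→d3:-→d4:-→d5:-→d6:-→d7:-→d8:H0→d9:-→d10:-→d11:-→d12:-  best=H0
  ? 150.211.65.97  path d0:H1→d1:-→d2:-→d3:-→d4:-  best=H1

== LOOKUPS ==
["H1","H2","H3","H3","H2","H0","H3","H3","H0","H0","H1","H0","H3","H0","H0","H1"]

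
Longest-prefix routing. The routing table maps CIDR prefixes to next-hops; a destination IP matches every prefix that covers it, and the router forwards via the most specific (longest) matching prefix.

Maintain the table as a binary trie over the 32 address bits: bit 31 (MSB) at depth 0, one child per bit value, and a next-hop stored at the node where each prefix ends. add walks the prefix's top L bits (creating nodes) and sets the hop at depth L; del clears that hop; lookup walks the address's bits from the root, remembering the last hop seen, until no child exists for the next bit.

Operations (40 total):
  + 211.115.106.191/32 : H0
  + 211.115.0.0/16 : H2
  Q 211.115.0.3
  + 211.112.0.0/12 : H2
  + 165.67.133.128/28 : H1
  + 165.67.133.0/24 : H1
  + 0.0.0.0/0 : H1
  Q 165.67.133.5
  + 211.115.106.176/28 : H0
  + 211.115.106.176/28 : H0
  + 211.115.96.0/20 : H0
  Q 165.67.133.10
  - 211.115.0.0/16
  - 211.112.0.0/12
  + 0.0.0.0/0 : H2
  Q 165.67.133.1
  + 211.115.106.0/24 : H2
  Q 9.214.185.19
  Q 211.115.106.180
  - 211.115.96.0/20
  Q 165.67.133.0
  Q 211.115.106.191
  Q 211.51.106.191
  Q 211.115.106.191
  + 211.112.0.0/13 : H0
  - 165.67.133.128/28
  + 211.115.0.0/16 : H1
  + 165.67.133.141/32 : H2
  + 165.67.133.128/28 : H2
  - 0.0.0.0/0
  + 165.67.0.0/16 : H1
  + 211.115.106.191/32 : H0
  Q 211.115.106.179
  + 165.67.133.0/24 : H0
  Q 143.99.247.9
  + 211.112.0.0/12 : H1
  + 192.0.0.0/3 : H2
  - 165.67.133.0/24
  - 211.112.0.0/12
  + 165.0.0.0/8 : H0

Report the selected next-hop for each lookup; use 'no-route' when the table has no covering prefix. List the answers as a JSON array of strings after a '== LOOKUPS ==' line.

Process each operation:
  add 211.115.106.191/32 -> H0 at depth 32
  add 211.115.0.0/16 -> H2 at depth 16
  Q 211.115.0.3: descend 11010011011100110 ; hops seen [H2] ; pick H2
  add 211.112.0.0/12 -> H2 at depth 12
  add 165.67.133.128/28 -> H1 at depth 28
  add 165.67.133.0/24 -> H1 at depth 24
  add 0.0.0.0/0 -> H1 at depth 0
  Q 165.67.133.5: descend 101001010100001110000101 ; hops seen [H1,H1] ; pick H1
  add 211.115.106.176/28 -> H0 at depth 28
  add 211.115.106.176/28 -> H0 at depth 28
  add 211.115.96.0/20 -> H0 at depth 20
  Q 165.67.133.10: descend 101001010100001110000101 ; hops seen [H1,H1] ; pick H1
  del 211.115.0.0/16 (clear depth 16)
  del 211.112.0.0/12 (clear depth 12)
  add 0.0.0.0/0 -> H2 at depth 0
  Q 165.67.133.1: descend 101001010100001110000101 ; hops seen [H2,H1] ; pick H1
  add 211.115.106.0/24 -> H2 at depth 24
  Q 9.214.185.19: descend ε ; hops seen [H2] ; pick H2
  Q 211.115.106.180: descend 1101001101110011011010101011 ; hops seen [H2,H0,H2,H0] ; pick H0
  del 211.115.96.0/20 (clear depth 20)
  Q 165.67.133.0: descend 101001010100001110000101 ; hops seen [H2,H1] ; pick H1
  Q 211.115.106.191: descend 11010011011100110110101010111111 ; hops seen [H2,H2,H0,H0] ; pick H0
  Q 211.51.106.191: descend 110100110 ; hops seen [H2] ; pick H2
  Q 211.115.106.191: descend 11010011011100110110101010111111 ; hops seen [H2,H2,H0,H0] ; pick H0
  add 211.112.0.0/13 -> H0 at depth 13
  del 165.67.133.128/28 (clear depth 28)
  add 211.115.0.0/16 -> H1 at depth 16
  add 165.67.133.141/32 -> H2 at depth 32
  add 165.67.133.128/28 -> H2 at depth 28
  del 0.0.0.0/0 (clear depth 0)
  add 165.67.0.0/16 -> H1 at depth 16
  add 211.115.106.191/32 -> H0 at depth 32
  Q 211.115.106.179: descend 1101001101110011011010101011 ; hops seen [H0,H1,H2,H0] ; pick H0
  add 165.67.133.0/24 -> H0 at depth 24
  Q 143.99.247.9: descend 10 ; hops seen [∅] ; pick no-route
  add 211.112.0.0/12 -> H1 at depth 12
  add 192.0.0.0/3 -> H2 at depth 3
  del 165.67.133.0/24 (clear depth 24)
  del 211.112.0.0/12 (clear depth 12)
  add 165.0.0.0/8 -> H0 at depth 8

== LOOKUPS ==
["H2","H1","H1","H1","H2","H0","H1","H0","H2","H0","H0","no-route"]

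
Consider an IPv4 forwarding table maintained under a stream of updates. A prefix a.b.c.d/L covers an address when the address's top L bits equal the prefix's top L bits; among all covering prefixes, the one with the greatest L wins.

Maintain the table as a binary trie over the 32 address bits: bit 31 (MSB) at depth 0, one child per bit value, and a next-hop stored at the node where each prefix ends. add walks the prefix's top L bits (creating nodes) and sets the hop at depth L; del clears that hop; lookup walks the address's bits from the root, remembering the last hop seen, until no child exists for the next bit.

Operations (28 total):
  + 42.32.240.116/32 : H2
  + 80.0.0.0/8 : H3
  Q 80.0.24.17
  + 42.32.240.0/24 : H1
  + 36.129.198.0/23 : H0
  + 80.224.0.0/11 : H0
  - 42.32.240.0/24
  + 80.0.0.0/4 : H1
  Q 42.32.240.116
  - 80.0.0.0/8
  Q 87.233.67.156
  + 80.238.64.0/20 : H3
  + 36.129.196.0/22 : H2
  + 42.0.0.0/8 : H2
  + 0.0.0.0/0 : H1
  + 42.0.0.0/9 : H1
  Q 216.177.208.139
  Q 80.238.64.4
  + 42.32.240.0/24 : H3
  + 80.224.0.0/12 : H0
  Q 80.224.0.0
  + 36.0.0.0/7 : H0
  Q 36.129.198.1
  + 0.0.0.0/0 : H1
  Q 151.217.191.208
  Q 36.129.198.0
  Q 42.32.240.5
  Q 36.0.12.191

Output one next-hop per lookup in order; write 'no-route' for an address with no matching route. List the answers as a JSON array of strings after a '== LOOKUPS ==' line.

Process each operation:
  add 42.32.240.116/32 -> H2 at depth 32
  add 80.0.0.0/8 -> H3 at depth 8
  Q 80.0.24.17: descend 01010000 ; hops seen [H3] ; pick H3
  add 42.32.240.0/24 -> H1 at depth 24
  add 36.129.198.0/23 -> H0 at depth 23
  add 80.224.0.0/11 -> H0 at depth 11
  del 42.32.240.0/24 (clear depth 24)
  add 80.0.0.0/4 -> H1 at depth 4
  Q 42.32.240.116: descend 00101010001000001111000001110100 ; hops seen [H2] ; pick H2
  del 80.0.0.0/8 (clear depth 8)
  Q 87.233.67.156: descend 01010 ; hops seen [H1] ; pick H1
  add 80.238.64.0/20 -> H3 at depth 20
  add 36.129.196.0/22 -> H2 at depth 22
  add 42.0.0.0/8 -> H2 at depth 8
  add 0.0.0.0/0 -> H1 at depth 0
  add 42.0.0.0/9 -> H1 at depth 9
  Q 216.177.208.139: descend ε ; hops seen [H1] ; pick H1
  Q 80.238.64.4: descend 01010000111011100100 ; hops seen [H1,H1,H0,H3] ; pick H3
  add 42.32.240.0/24 -> H3 at depth 24
  add 80.224.0.0/12 -> H0 at depth 12
  Q 80.224.0.0: descend 010100001110 ; hops seen [H1,H1,H0,H0] ; pick H0
  add 36.0.0.0/7 -> H0 at depth 7
  Q 36.129.198.1: descend 00100100100000011100011 ; hops seen [H1,H0,H2,H0] ; pick H0
  add 0.0.0.0/0 -> H1 at depth 0
  Q 151.217.191.208: descend ε ; hops seen [H1] ; pick H1
  Q 36.129.198.0: descend 00100100100000011100011 ; hops seen [H1,H0,H2,H0] ; pick H0
  Q 42.32.240.5: descend 0010101000100000111100000 ; hops seen [H1,H2,H1,H3] ; pick H3
  Q 36.0.12.191: descend 00100100 ; hops seen [H1,H0] ; pick H0

== LOOKUPS ==
["H3","H2","H1","H1","H3","H0","H0","H1","H0","H3","H0"]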